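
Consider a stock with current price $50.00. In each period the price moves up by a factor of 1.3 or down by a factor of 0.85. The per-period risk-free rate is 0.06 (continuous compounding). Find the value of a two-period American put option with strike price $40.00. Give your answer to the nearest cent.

Risk-neutral probability p = (e^0.06 − 0.85)/(1.3 − 0.85) = 0.2118/0.4500 = 0.4707
Terminal stock prices: S_uu = 84.5, S_ud = 55.25, S_dd = 36.12
Terminal payoffs (K − S): max(-44.5, 0) = 0, max(-15.25, 0) = 0, max(3.875, 0) = 3.875
Node u (S = 65): continuation = e^(−0.06)·[0.4707·0.0000 + 0.5293·0.0000] = 0.0000; exercise value = 0.0000 ≤ continuation, so V_u = 0.0000
Node d (S = 42.5): continuation = e^(−0.06)·[0.4707·0.0000 + 0.5293·3.8750] = 1.9314; exercise value = 0.0000 ≤ continuation, so V_d = 1.9314
Node 0 (S = 50): continuation = e^(−0.06)·[0.4707·0.0000 + 0.5293·1.9314] = 0.9627; exercise value = 0.0000 ≤ continuation, so V_0 = 0.9627

$0.96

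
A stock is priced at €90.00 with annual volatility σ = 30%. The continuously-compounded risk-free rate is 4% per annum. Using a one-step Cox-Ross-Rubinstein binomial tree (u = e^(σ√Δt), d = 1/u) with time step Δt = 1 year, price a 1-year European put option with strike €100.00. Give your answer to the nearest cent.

€16.25

CRR parameters: u = e^(σ√Δt) = e^(0.3·√1) = 1.3499, d = 1/u = 0.7408
Per-period rate: rΔt = 0.04·1 = 0.04, so R = e^0.04 = 1.0408
Risk-neutral probability p = (e^0.04 − 0.7408)/(1.3499 − 0.7408) = 0.3000/0.6090 = 0.4926
Terminal stock prices: S_u = 121.5, S_d = 66.67
Terminal payoffs (K − S): max(-21.49, 0) = 0, max(33.33, 0) = 33.33
Node 0 (S = 90): V_0 = e^(−0.04)·[0.4926·0.0000 + 0.5074·33.3264] = 16.2478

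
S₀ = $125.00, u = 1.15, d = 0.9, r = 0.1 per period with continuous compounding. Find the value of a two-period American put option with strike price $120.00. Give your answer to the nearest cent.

$1.22

Risk-neutral probability p = (e^0.1 − 0.9)/(1.15 − 0.9) = 0.2052/0.2500 = 0.8207
Terminal stock prices: S_uu = 165.3, S_ud = 129.4, S_dd = 101.2
Terminal payoffs (K − S): max(-45.31, 0) = 0, max(-9.375, 0) = 0, max(18.75, 0) = 18.75
Node u (S = 143.8): continuation = e^(−0.1)·[0.8207·0.0000 + 0.1793·0.0000] = 0.0000; exercise value = 0.0000 ≤ continuation, so V_u = 0.0000
Node d (S = 112.5): continuation = e^(−0.1)·[0.8207·0.0000 + 0.1793·18.7500] = 3.0422; exercise value = 7.5000 > continuation, so V_d = 7.5000 (exercise)
Node 0 (S = 125): continuation = e^(−0.1)·[0.8207·0.0000 + 0.1793·7.5000] = 1.2169; exercise value = 0.0000 ≤ continuation, so V_0 = 1.2169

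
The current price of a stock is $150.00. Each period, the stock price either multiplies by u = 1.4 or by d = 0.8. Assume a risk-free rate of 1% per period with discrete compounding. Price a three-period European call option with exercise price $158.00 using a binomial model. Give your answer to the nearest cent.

Risk-neutral probability p = (1 + 0.01 − 0.8)/(1.4 − 0.8) = 0.2100/0.6000 = 0.3500
Terminal stock prices: S_uuu = 411.6, S_uud = 235.2, S_udd = 134.4, S_ddd = 76.8
Terminal payoffs (S − K): max(253.6, 0) = 253.6, max(77.2, 0) = 77.2, max(-23.6, 0) = 0, max(-81.2, 0) = 0
Node uu (S = 294): V_uu = 1/1.01·[0.3500·253.6000 + 0.6500·77.2000] = 137.5644
Node ud (S = 168): V_ud = 1/1.01·[0.3500·77.2000 + 0.6500·0.0000] = 26.7525
Node dd (S = 96): V_dd = 1/1.01·[0.3500·0.0000 + 0.6500·0.0000] = 0.0000
Node u (S = 210): V_u = 1/1.01·[0.3500·137.5644 + 0.6500·26.7525] = 64.8878
Node d (S = 120): V_d = 1/1.01·[0.3500·26.7525 + 0.6500·0.0000] = 9.2707
Node 0 (S = 150): V_0 = 1/1.01·[0.3500·64.8878 + 0.6500·9.2707] = 28.4521

$28.45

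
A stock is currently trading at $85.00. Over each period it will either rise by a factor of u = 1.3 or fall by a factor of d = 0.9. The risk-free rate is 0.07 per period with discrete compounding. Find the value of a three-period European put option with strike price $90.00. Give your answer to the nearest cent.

$4.52

Risk-neutral probability p = (1 + 0.07 − 0.9)/(1.3 − 0.9) = 0.1700/0.4000 = 0.4250
Terminal stock prices: S_uuu = 186.7, S_uud = 129.3, S_udd = 89.51, S_ddd = 61.97
Terminal payoffs (K − S): max(-96.75, 0) = 0, max(-39.28, 0) = 0, max(0.495, 0) = 0.495, max(28.03, 0) = 28.03
Node uu (S = 143.7): V_uu = 1/1.07·[0.4250·0.0000 + 0.5750·0.0000] = 0.0000
Node ud (S = 99.45): V_ud = 1/1.07·[0.4250·0.0000 + 0.5750·0.4950] = 0.2660
Node dd (S = 68.85): V_dd = 1/1.07·[0.4250·0.4950 + 0.5750·28.0350] = 15.2621
Node u (S = 110.5): V_u = 1/1.07·[0.4250·0.0000 + 0.5750·0.2660] = 0.1429
Node d (S = 76.5): V_d = 1/1.07·[0.4250·0.2660 + 0.5750·15.2621] = 8.3073
Node 0 (S = 85): V_0 = 1/1.07·[0.4250·0.1429 + 0.5750·8.3073] = 4.5210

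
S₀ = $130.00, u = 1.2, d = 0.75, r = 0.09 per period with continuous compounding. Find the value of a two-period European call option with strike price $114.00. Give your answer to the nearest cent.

Risk-neutral probability p = (e^0.09 − 0.75)/(1.2 − 0.75) = 0.3442/0.4500 = 0.7648
Terminal stock prices: S_uu = 187.2, S_ud = 117, S_dd = 73.12
Terminal payoffs (S − K): max(73.2, 0) = 73.2, max(3, 0) = 3, max(-40.88, 0) = 0
Node u (S = 156): V_u = e^(−0.09)·[0.7648·73.2000 + 0.2352·3.0000] = 51.8118
Node d (S = 97.5): V_d = e^(−0.09)·[0.7648·3.0000 + 0.2352·0.0000] = 2.0970
Node 0 (S = 130): V_0 = e^(−0.09)·[0.7648·51.8118 + 0.2352·2.0970] = 36.6674

$36.67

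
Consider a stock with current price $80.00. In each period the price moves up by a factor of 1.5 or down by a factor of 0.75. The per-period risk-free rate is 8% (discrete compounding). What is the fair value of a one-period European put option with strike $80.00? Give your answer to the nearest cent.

$10.37

Risk-neutral probability p = (1 + 0.08 − 0.75)/(1.5 − 0.75) = 0.3300/0.7500 = 0.4400
Terminal stock prices: S_u = 120, S_d = 60
Terminal payoffs (K − S): max(-40, 0) = 0, max(20, 0) = 20
Node 0 (S = 80): V_0 = 1/1.08·[0.4400·0.0000 + 0.5600·20.0000] = 10.3704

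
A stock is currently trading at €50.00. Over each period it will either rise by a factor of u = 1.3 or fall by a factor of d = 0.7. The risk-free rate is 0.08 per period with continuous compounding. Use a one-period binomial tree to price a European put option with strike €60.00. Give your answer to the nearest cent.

€8.34

Risk-neutral probability p = (e^0.08 − 0.7)/(1.3 − 0.7) = 0.3833/0.6000 = 0.6388
Terminal stock prices: S_u = 65, S_d = 35
Terminal payoffs (K − S): max(-5, 0) = 0, max(25, 0) = 25
Node 0 (S = 50): V_0 = e^(−0.08)·[0.6388·0.0000 + 0.3612·25.0000] = 8.3355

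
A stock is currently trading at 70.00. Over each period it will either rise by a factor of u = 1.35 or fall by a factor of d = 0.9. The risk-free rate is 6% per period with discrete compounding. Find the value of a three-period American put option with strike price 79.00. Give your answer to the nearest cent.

10.03

Risk-neutral probability p = (1 + 0.06 − 0.9)/(1.35 − 0.9) = 0.1600/0.4500 = 0.3556
Terminal stock prices: S_uuu = 172.2, S_uud = 114.8, S_udd = 76.55, S_ddd = 51.03
Terminal payoffs (K − S): max(-93.23, 0) = 0, max(-35.82, 0) = 0, max(2.455, 0) = 2.455, max(27.97, 0) = 27.97
Node uu (S = 127.6): continuation = 1/1.06·[0.3556·0.0000 + 0.6444·0.0000] = 0.0000; exercise value = 0.0000 ≤ continuation, so V_uu = 0.0000
Node ud (S = 85.05): continuation = 1/1.06·[0.3556·0.0000 + 0.6444·2.4550] = 1.4926; exercise value = 0.0000 ≤ continuation, so V_ud = 1.4926
Node dd (S = 56.7): continuation = 1/1.06·[0.3556·2.4550 + 0.6444·27.9700] = 17.8283; exercise value = 22.3000 > continuation, so V_dd = 22.3000 (exercise)
Node u (S = 94.5): continuation = 1/1.06·[0.3556·0.0000 + 0.6444·1.4926] = 0.9074; exercise value = 0.0000 ≤ continuation, so V_u = 0.9074
Node d (S = 63): continuation = 1/1.06·[0.3556·1.4926 + 0.6444·22.3000] = 14.0583; exercise value = 16.0000 > continuation, so V_d = 16.0000 (exercise)
Node 0 (S = 70): continuation = 1/1.06·[0.3556·0.9074 + 0.6444·16.0000] = 10.0318; exercise value = 9.0000 ≤ continuation, so V_0 = 10.0318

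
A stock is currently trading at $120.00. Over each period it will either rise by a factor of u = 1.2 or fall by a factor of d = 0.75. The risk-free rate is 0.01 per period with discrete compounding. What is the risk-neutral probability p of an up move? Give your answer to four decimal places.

Risk-neutral probability p = (1 + 0.01 − 0.75)/(1.2 − 0.75) = 0.2600/0.4500 = 0.5778

p = 0.5778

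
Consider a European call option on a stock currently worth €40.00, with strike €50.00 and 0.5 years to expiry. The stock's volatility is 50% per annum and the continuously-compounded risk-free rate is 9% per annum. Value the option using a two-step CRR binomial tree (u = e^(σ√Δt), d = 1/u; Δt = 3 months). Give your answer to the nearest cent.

€3.55

CRR parameters: u = e^(σ√Δt) = e^(0.5·√0.25) = 1.2840, d = 1/u = 0.7788
Per-period rate: rΔt = 0.09·0.25 = 0.0225, so R = e^0.0225 = 1.0228
Risk-neutral probability p = (e^0.0225 − 0.7788)/(1.2840 − 0.7788) = 0.2440/0.5052 = 0.4829
Terminal stock prices: S_uu = 65.95, S_ud = 40, S_dd = 24.26
Terminal payoffs (S − K): max(15.95, 0) = 15.95, max(-10, 0) = 0, max(-25.74, 0) = 0
Node u (S = 51.36): V_u = e^(−0.0225)·[0.4829·15.9489 + 0.5171·0.0000] = 7.5298
Node d (S = 31.15): V_d = e^(−0.0225)·[0.4829·0.0000 + 0.5171·0.0000] = 0.0000
Node 0 (S = 40): V_0 = e^(−0.0225)·[0.4829·7.5298 + 0.5171·0.0000] = 3.5550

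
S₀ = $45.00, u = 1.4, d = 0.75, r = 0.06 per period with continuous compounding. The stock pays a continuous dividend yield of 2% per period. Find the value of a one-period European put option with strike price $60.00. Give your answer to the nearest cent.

$13.66

Per-period risk-free factor R = e^0.06 = 1.0618; dividend-adjusted growth = e^(0.06−0.02) = 1.0408.
Risk-neutral probability p = (1.0408 − 0.75)/(1.4 − 0.75) = 0.2908/0.6500 = 0.4474
Terminal stock prices: S_u = 63, S_d = 33.75
Terminal payoffs (K − S): max(-3, 0) = 0, max(26.25, 0) = 26.25
Node 0 (S = 45): V_0 = e^(−0.06)·[0.4474·0.0000 + 0.5526·26.2500] = 13.6610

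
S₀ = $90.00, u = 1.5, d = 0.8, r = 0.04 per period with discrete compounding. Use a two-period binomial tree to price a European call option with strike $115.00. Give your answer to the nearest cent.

$9.51

Risk-neutral probability p = (1 + 0.04 − 0.8)/(1.5 − 0.8) = 0.2400/0.7000 = 0.3429
Terminal stock prices: S_uu = 202.5, S_ud = 108, S_dd = 57.6
Terminal payoffs (S − K): max(87.5, 0) = 87.5, max(-7, 0) = 0, max(-57.4, 0) = 0
Node u (S = 135): V_u = 1/1.04·[0.3429·87.5000 + 0.6571·0.0000] = 28.8462
Node d (S = 72): V_d = 1/1.04·[0.3429·0.0000 + 0.6571·0.0000] = 0.0000
Node 0 (S = 90): V_0 = 1/1.04·[0.3429·28.8462 + 0.6571·0.0000] = 9.5097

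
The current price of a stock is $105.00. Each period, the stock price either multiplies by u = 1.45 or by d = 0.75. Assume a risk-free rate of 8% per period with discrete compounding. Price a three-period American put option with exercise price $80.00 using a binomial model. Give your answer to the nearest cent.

Risk-neutral probability p = (1 + 0.08 − 0.75)/(1.45 − 0.75) = 0.3300/0.7000 = 0.4714
Terminal stock prices: S_uuu = 320.1, S_uud = 165.6, S_udd = 85.64, S_ddd = 44.3
Terminal payoffs (K − S): max(-240.1, 0) = 0, max(-85.57, 0) = 0, max(-5.641, 0) = 0, max(35.7, 0) = 35.7
Node uu (S = 220.8): continuation = 1/1.08·[0.4714·0.0000 + 0.5286·0.0000] = 0.0000; exercise value = 0.0000 ≤ continuation, so V_uu = 0.0000
Node ud (S = 114.2): continuation = 1/1.08·[0.4714·0.0000 + 0.5286·0.0000] = 0.0000; exercise value = 0.0000 ≤ continuation, so V_ud = 0.0000
Node dd (S = 59.06): continuation = 1/1.08·[0.4714·0.0000 + 0.5286·35.7031] = 17.4738; exercise value = 20.9375 > continuation, so V_dd = 20.9375 (exercise)
Node u (S = 152.2): continuation = 1/1.08·[0.4714·0.0000 + 0.5286·0.0000] = 0.0000; exercise value = 0.0000 ≤ continuation, so V_u = 0.0000
Node d (S = 78.75): continuation = 1/1.08·[0.4714·0.0000 + 0.5286·20.9375] = 10.2472; exercise value = 1.2500 ≤ continuation, so V_d = 10.2472
Node 0 (S = 105): continuation = 1/1.08·[0.4714·0.0000 + 0.5286·10.2472] = 5.0152; exercise value = 0.0000 ≤ continuation, so V_0 = 5.0152

$5.02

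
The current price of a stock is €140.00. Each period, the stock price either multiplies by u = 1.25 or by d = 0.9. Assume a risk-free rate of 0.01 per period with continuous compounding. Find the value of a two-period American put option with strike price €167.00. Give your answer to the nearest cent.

Risk-neutral probability p = (e^0.01 − 0.9)/(1.25 − 0.9) = 0.1101/0.3500 = 0.3144
Terminal stock prices: S_uu = 218.8, S_ud = 157.5, S_dd = 113.4
Terminal payoffs (K − S): max(-51.75, 0) = 0, max(9.5, 0) = 9.5, max(53.6, 0) = 53.6
Node u (S = 175): continuation = e^(−0.01)·[0.3144·0.0000 + 0.6856·9.5000] = 6.4481; exercise value = 0.0000 ≤ continuation, so V_u = 6.4481
Node d (S = 126): continuation = e^(−0.01)·[0.3144·9.5000 + 0.6856·53.6000] = 39.3383; exercise value = 41.0000 > continuation, so V_d = 41.0000 (exercise)
Node 0 (S = 140): continuation = e^(−0.01)·[0.3144·6.4481 + 0.6856·41.0000] = 29.8360; exercise value = 27.0000 ≤ continuation, so V_0 = 29.8360

€29.84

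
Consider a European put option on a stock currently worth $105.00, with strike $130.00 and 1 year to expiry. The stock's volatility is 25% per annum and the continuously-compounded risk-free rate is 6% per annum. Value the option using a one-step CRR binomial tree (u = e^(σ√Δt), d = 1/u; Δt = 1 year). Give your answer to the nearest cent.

$19.97

CRR parameters: u = e^(σ√Δt) = e^(0.25·√1) = 1.2840, d = 1/u = 0.7788
Per-period rate: rΔt = 0.06·1 = 0.06, so R = e^0.06 = 1.0618
Risk-neutral probability p = (e^0.06 − 0.7788)/(1.2840 − 0.7788) = 0.2830/0.5052 = 0.5602
Terminal stock prices: S_u = 134.8, S_d = 81.77
Terminal payoffs (K − S): max(-4.823, 0) = 0, max(48.23, 0) = 48.23
Node 0 (S = 105): V_0 = e^(−0.06)·[0.5602·0.0000 + 0.4398·48.2259] = 19.9738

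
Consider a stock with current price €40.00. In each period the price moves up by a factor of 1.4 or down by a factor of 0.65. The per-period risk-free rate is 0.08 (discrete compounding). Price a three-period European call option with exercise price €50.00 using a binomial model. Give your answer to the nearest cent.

€9.26

Risk-neutral probability p = (1 + 0.08 − 0.65)/(1.4 − 0.65) = 0.4300/0.7500 = 0.5733
Terminal stock prices: S_uuu = 109.8, S_uud = 50.96, S_udd = 23.66, S_ddd = 10.98
Terminal payoffs (S − K): max(59.76, 0) = 59.76, max(0.96, 0) = 0.96, max(-26.34, 0) = 0, max(-39.02, 0) = 0
Node uu (S = 78.4): V_uu = 1/1.08·[0.5733·59.7600 + 0.4267·0.9600] = 32.1037
Node ud (S = 36.4): V_ud = 1/1.08·[0.5733·0.9600 + 0.4267·0.0000] = 0.5096
Node dd (S = 16.9): V_dd = 1/1.08·[0.5733·0.0000 + 0.4267·0.0000] = 0.0000
Node u (S = 56): V_u = 1/1.08·[0.5733·32.1037 + 0.4267·0.5096] = 17.2440
Node d (S = 26): V_d = 1/1.08·[0.5733·0.5096 + 0.4267·0.0000] = 0.2705
Node 0 (S = 40): V_0 = 1/1.08·[0.5733·17.2440 + 0.4267·0.2705] = 9.2611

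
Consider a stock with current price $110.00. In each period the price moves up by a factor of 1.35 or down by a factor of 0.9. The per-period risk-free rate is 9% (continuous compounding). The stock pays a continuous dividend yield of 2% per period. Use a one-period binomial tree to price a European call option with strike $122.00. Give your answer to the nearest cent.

$9.28

Per-period risk-free factor R = e^0.09 = 1.0942; dividend-adjusted growth = e^(0.09−0.02) = 1.0725.
Risk-neutral probability p = (1.0725 − 0.9)/(1.35 − 0.9) = 0.1725/0.4500 = 0.3834
Terminal stock prices: S_u = 148.5, S_d = 99
Terminal payoffs (S − K): max(26.5, 0) = 26.5, max(-23, 0) = 0
Node 0 (S = 110): V_0 = e^(−0.09)·[0.3834·26.5000 + 0.6166·0.0000] = 9.2845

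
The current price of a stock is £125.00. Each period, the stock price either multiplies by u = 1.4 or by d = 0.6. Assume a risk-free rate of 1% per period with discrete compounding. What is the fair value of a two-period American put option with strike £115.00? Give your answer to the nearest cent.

Risk-neutral probability p = (1 + 0.01 − 0.6)/(1.4 − 0.6) = 0.4100/0.8000 = 0.5125
Terminal stock prices: S_uu = 245, S_ud = 105, S_dd = 45
Terminal payoffs (K − S): max(-130, 0) = 0, max(10, 0) = 10, max(70, 0) = 70
Node u (S = 175): continuation = 1/1.01·[0.5125·0.0000 + 0.4875·10.0000] = 4.8267; exercise value = 0.0000 ≤ continuation, so V_u = 4.8267
Node d (S = 75): continuation = 1/1.01·[0.5125·10.0000 + 0.4875·70.0000] = 38.8614; exercise value = 40.0000 > continuation, so V_d = 40.0000 (exercise)
Node 0 (S = 125): continuation = 1/1.01·[0.5125·4.8267 + 0.4875·40.0000] = 21.7561; exercise value = 0.0000 ≤ continuation, so V_0 = 21.7561

£21.76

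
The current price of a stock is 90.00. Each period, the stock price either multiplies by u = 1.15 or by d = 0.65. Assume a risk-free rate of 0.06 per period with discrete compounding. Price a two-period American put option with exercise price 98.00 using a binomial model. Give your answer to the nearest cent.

10.74

Risk-neutral probability p = (1 + 0.06 − 0.65)/(1.15 − 0.65) = 0.4100/0.5000 = 0.8200
Terminal stock prices: S_uu = 119, S_ud = 67.27, S_dd = 38.03
Terminal payoffs (K − S): max(-21.02, 0) = 0, max(30.73, 0) = 30.73, max(59.97, 0) = 59.97
Node u (S = 103.5): continuation = 1/1.06·[0.8200·0.0000 + 0.1800·30.7250] = 5.2175; exercise value = 0.0000 ≤ continuation, so V_u = 5.2175
Node d (S = 58.5): continuation = 1/1.06·[0.8200·30.7250 + 0.1800·59.9750] = 33.9528; exercise value = 39.5000 > continuation, so V_d = 39.5000 (exercise)
Node 0 (S = 90): continuation = 1/1.06·[0.8200·5.2175 + 0.1800·39.5000] = 10.7437; exercise value = 8.0000 ≤ continuation, so V_0 = 10.7437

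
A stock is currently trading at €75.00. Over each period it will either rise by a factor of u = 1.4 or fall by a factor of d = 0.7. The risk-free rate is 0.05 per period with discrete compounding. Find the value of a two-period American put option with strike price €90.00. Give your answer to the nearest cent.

€21.60

Risk-neutral probability p = (1 + 0.05 − 0.7)/(1.4 − 0.7) = 0.3500/0.7000 = 0.5000
Terminal stock prices: S_uu = 147, S_ud = 73.5, S_dd = 36.75
Terminal payoffs (K − S): max(-57, 0) = 0, max(16.5, 0) = 16.5, max(53.25, 0) = 53.25
Node u (S = 105): continuation = 1/1.05·[0.5000·0.0000 + 0.5000·16.5000] = 7.8571; exercise value = 0.0000 ≤ continuation, so V_u = 7.8571
Node d (S = 52.5): continuation = 1/1.05·[0.5000·16.5000 + 0.5000·53.2500] = 33.2143; exercise value = 37.5000 > continuation, so V_d = 37.5000 (exercise)
Node 0 (S = 75): continuation = 1/1.05·[0.5000·7.8571 + 0.5000·37.5000] = 21.5986; exercise value = 15.0000 ≤ continuation, so V_0 = 21.5986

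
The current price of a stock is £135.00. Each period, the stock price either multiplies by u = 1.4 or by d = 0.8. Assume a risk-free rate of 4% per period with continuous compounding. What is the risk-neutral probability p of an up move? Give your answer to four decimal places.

p = 0.4014

Risk-neutral probability p = (e^0.04 − 0.8)/(1.4 − 0.8) = 0.2408/0.6000 = 0.4014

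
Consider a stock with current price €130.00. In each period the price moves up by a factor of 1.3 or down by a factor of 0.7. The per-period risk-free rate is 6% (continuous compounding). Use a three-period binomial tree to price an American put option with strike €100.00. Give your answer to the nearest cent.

€7.80

Risk-neutral probability p = (e^0.06 − 0.7)/(1.3 − 0.7) = 0.3618/0.6000 = 0.6031
Terminal stock prices: S_uuu = 285.6, S_uud = 153.8, S_udd = 82.81, S_ddd = 44.59
Terminal payoffs (K − S): max(-185.6, 0) = 0, max(-53.79, 0) = 0, max(17.19, 0) = 17.19, max(55.41, 0) = 55.41
Node uu (S = 219.7): continuation = e^(−0.06)·[0.6031·0.0000 + 0.3969·0.0000] = 0.0000; exercise value = 0.0000 ≤ continuation, so V_uu = 0.0000
Node ud (S = 118.3): continuation = e^(−0.06)·[0.6031·0.0000 + 0.3969·17.1900] = 6.4260; exercise value = 0.0000 ≤ continuation, so V_ud = 6.4260
Node dd (S = 63.7): continuation = e^(−0.06)·[0.6031·17.1900 + 0.3969·55.4100] = 30.4765; exercise value = 36.3000 > continuation, so V_dd = 36.3000 (exercise)
Node u (S = 169): continuation = e^(−0.06)·[0.6031·0.0000 + 0.3969·6.4260] = 2.4022; exercise value = 0.0000 ≤ continuation, so V_u = 2.4022
Node d (S = 91): continuation = e^(−0.06)·[0.6031·6.4260 + 0.3969·36.3000] = 17.2194; exercise value = 9.0000 ≤ continuation, so V_d = 17.2194
Node 0 (S = 130): continuation = e^(−0.06)·[0.6031·2.4022 + 0.3969·17.2194] = 7.8013; exercise value = 0.0000 ≤ continuation, so V_0 = 7.8013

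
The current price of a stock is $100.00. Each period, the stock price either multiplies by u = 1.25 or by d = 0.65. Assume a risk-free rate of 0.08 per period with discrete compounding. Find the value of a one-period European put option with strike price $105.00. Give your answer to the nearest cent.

$10.49

Risk-neutral probability p = (1 + 0.08 − 0.65)/(1.25 − 0.65) = 0.4300/0.6000 = 0.7167
Terminal stock prices: S_u = 125, S_d = 65
Terminal payoffs (K − S): max(-20, 0) = 0, max(40, 0) = 40
Node 0 (S = 100): V_0 = 1/1.08·[0.7167·0.0000 + 0.2833·40.0000] = 10.4938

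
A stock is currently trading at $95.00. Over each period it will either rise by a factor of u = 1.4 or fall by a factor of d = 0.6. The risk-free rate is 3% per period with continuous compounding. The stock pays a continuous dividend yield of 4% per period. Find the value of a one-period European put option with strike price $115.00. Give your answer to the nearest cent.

Per-period risk-free factor R = e^0.03 = 1.0305; dividend-adjusted growth = e^(0.03−0.04) = 0.9900.
Risk-neutral probability p = (0.9900 − 0.6)/(1.4 − 0.6) = 0.3900/0.8000 = 0.4876
Terminal stock prices: S_u = 133, S_d = 57
Terminal payoffs (K − S): max(-18, 0) = 0, max(58, 0) = 58
Node 0 (S = 95): V_0 = e^(−0.03)·[0.4876·0.0000 + 0.5124·58.0000] = 28.8430

$28.84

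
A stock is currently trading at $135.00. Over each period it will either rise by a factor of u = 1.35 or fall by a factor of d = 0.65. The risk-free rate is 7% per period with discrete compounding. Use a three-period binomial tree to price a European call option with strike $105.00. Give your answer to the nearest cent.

$59.42

Risk-neutral probability p = (1 + 0.07 − 0.65)/(1.35 − 0.65) = 0.4200/0.7000 = 0.6000
Terminal stock prices: S_uuu = 332.2, S_uud = 159.9, S_udd = 77, S_ddd = 37.07
Terminal payoffs (S − K): max(227.2, 0) = 227.2, max(54.92, 0) = 54.92, max(-28, 0) = 0, max(-67.93, 0) = 0
Node uu (S = 246): V_uu = 1/1.07·[0.6000·227.1506 + 0.4000·54.9244] = 147.9067
Node ud (S = 118.5): V_ud = 1/1.07·[0.6000·54.9244 + 0.4000·0.0000] = 30.7987
Node dd (S = 57.04): V_dd = 1/1.07·[0.6000·0.0000 + 0.4000·0.0000] = 0.0000
Node u (S = 182.2): V_u = 1/1.07·[0.6000·147.9067 + 0.4000·30.7987] = 94.4519
Node d (S = 87.75): V_d = 1/1.07·[0.6000·30.7987 + 0.4000·0.0000] = 17.2703
Node 0 (S = 135): V_0 = 1/1.07·[0.6000·94.4519 + 0.4000·17.2703] = 59.4198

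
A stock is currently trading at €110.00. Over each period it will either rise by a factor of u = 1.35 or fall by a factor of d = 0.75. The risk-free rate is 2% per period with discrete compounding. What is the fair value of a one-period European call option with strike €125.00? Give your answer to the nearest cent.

Risk-neutral probability p = (1 + 0.02 − 0.75)/(1.35 − 0.75) = 0.2700/0.6000 = 0.4500
Terminal stock prices: S_u = 148.5, S_d = 82.5
Terminal payoffs (S − K): max(23.5, 0) = 23.5, max(-42.5, 0) = 0
Node 0 (S = 110): V_0 = 1/1.02·[0.4500·23.5000 + 0.5500·0.0000] = 10.3676

€10.37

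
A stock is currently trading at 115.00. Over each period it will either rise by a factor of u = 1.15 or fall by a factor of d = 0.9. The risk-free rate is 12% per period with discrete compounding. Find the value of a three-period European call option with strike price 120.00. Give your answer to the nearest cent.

Risk-neutral probability p = (1 + 0.12 − 0.9)/(1.15 − 0.9) = 0.2200/0.2500 = 0.8800
Terminal stock prices: S_uuu = 174.9, S_uud = 136.9, S_udd = 107.1, S_ddd = 83.84
Terminal payoffs (S − K): max(54.9, 0) = 54.9, max(16.88, 0) = 16.88, max(-12.88, 0) = 0, max(-36.16, 0) = 0
Node uu (S = 152.1): V_uu = 1/1.12·[0.8800·54.9006 + 0.1200·16.8787] = 44.9446
Node ud (S = 119): V_ud = 1/1.12·[0.8800·16.8787 + 0.1200·0.0000] = 13.2619
Node dd (S = 93.15): V_dd = 1/1.12·[0.8800·0.0000 + 0.1200·0.0000] = 0.0000
Node u (S = 132.2): V_u = 1/1.12·[0.8800·44.9446 + 0.1200·13.2619] = 36.7346
Node d (S = 103.5): V_d = 1/1.12·[0.8800·13.2619 + 0.1200·0.0000] = 10.4200
Node 0 (S = 115): V_0 = 1/1.12·[0.8800·36.7346 + 0.1200·10.4200] = 29.9793

29.98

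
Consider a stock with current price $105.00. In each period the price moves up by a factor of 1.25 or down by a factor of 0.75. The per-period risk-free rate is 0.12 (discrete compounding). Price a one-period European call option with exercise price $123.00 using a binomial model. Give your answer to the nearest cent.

$5.45

Risk-neutral probability p = (1 + 0.12 − 0.75)/(1.25 − 0.75) = 0.3700/0.5000 = 0.7400
Terminal stock prices: S_u = 131.2, S_d = 78.75
Terminal payoffs (S − K): max(8.25, 0) = 8.25, max(-44.25, 0) = 0
Node 0 (S = 105): V_0 = 1/1.12·[0.7400·8.2500 + 0.2600·0.0000] = 5.4509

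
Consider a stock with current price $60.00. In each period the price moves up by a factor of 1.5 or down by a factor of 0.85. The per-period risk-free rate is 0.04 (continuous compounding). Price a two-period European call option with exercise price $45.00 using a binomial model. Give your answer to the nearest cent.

$19.22

Risk-neutral probability p = (e^0.04 − 0.85)/(1.5 − 0.85) = 0.1908/0.6500 = 0.2936
Terminal stock prices: S_uu = 135, S_ud = 76.5, S_dd = 43.35
Terminal payoffs (S − K): max(90, 0) = 90, max(31.5, 0) = 31.5, max(-1.65, 0) = 0
Node u (S = 90): V_u = e^(−0.04)·[0.2936·90.0000 + 0.7064·31.5000] = 46.7645
Node d (S = 51): V_d = e^(−0.04)·[0.2936·31.5000 + 0.7064·0.0000] = 8.8844
Node 0 (S = 60): V_0 = e^(−0.04)·[0.2936·46.7645 + 0.7064·8.8844] = 19.2199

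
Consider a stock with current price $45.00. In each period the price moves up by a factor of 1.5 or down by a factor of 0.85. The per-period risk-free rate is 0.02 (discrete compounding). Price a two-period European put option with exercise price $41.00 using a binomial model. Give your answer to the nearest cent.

Risk-neutral probability p = (1 + 0.02 − 0.85)/(1.5 − 0.85) = 0.1700/0.6500 = 0.2615
Terminal stock prices: S_uu = 101.2, S_ud = 57.38, S_dd = 32.51
Terminal payoffs (K − S): max(-60.25, 0) = 0, max(-16.38, 0) = 0, max(8.488, 0) = 8.488
Node u (S = 67.5): V_u = 1/1.02·[0.2615·0.0000 + 0.7385·0.0000] = 0.0000
Node d (S = 38.25): V_d = 1/1.02·[0.2615·0.0000 + 0.7385·8.4875] = 6.1448
Node 0 (S = 45): V_0 = 1/1.02·[0.2615·0.0000 + 0.7385·6.1448] = 4.4487

$4.45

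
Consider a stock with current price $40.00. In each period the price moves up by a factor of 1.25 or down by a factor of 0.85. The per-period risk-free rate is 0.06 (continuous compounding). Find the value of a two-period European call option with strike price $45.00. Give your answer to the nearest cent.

$4.35

Risk-neutral probability p = (e^0.06 − 0.85)/(1.25 − 0.85) = 0.2118/0.4000 = 0.5296
Terminal stock prices: S_uu = 62.5, S_ud = 42.5, S_dd = 28.9
Terminal payoffs (S − K): max(17.5, 0) = 17.5, max(-2.5, 0) = 0, max(-16.1, 0) = 0
Node u (S = 50): V_u = e^(−0.06)·[0.5296·17.5000 + 0.4704·0.0000] = 8.7281
Node d (S = 34): V_d = e^(−0.06)·[0.5296·0.0000 + 0.4704·0.0000] = 0.0000
Node 0 (S = 40): V_0 = e^(−0.06)·[0.5296·8.7281 + 0.4704·0.0000] = 4.3532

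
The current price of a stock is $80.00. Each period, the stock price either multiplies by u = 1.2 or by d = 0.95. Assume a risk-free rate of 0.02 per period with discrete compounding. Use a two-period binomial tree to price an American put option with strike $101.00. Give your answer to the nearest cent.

$21.00

Risk-neutral probability p = (1 + 0.02 − 0.95)/(1.2 − 0.95) = 0.0700/0.2500 = 0.2800
Terminal stock prices: S_uu = 115.2, S_ud = 91.2, S_dd = 72.2
Terminal payoffs (K − S): max(-14.2, 0) = 0, max(9.8, 0) = 9.8, max(28.8, 0) = 28.8
Node u (S = 96): continuation = 1/1.02·[0.2800·0.0000 + 0.7200·9.8000] = 6.9176; exercise value = 5.0000 ≤ continuation, so V_u = 6.9176
Node d (S = 76): continuation = 1/1.02·[0.2800·9.8000 + 0.7200·28.8000] = 23.0196; exercise value = 25.0000 > continuation, so V_d = 25.0000 (exercise)
Node 0 (S = 80): continuation = 1/1.02·[0.2800·6.9176 + 0.7200·25.0000] = 19.5460; exercise value = 21.0000 > continuation, so V_0 = 21.0000 (exercise)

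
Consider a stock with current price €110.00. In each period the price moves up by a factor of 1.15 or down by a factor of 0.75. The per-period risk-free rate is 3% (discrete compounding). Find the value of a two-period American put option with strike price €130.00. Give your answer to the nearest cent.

Risk-neutral probability p = (1 + 0.03 − 0.75)/(1.15 − 0.75) = 0.2800/0.4000 = 0.7000
Terminal stock prices: S_uu = 145.5, S_ud = 94.87, S_dd = 61.88
Terminal payoffs (K − S): max(-15.47, 0) = 0, max(35.13, 0) = 35.13, max(68.12, 0) = 68.12
Node u (S = 126.5): continuation = 1/1.03·[0.7000·0.0000 + 0.3000·35.1250] = 10.2306; exercise value = 3.5000 ≤ continuation, so V_u = 10.2306
Node d (S = 82.5): continuation = 1/1.03·[0.7000·35.1250 + 0.3000·68.1250] = 43.7136; exercise value = 47.5000 > continuation, so V_d = 47.5000 (exercise)
Node 0 (S = 110): continuation = 1/1.03·[0.7000·10.2306 + 0.3000·47.5000] = 20.7878; exercise value = 20.0000 ≤ continuation, so V_0 = 20.7878

€20.79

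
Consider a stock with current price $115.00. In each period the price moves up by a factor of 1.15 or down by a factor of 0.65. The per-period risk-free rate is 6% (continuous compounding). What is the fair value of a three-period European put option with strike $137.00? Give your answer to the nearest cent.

$17.12

Risk-neutral probability p = (e^0.06 − 0.65)/(1.15 − 0.65) = 0.4118/0.5000 = 0.8237
Terminal stock prices: S_uuu = 174.9, S_uud = 98.86, S_udd = 55.88, S_ddd = 31.58
Terminal payoffs (K − S): max(-37.9, 0) = 0, max(38.14, 0) = 38.14, max(81.12, 0) = 81.12, max(105.4, 0) = 105.4
Node uu (S = 152.1): V_uu = e^(−0.06)·[0.8237·0.0000 + 0.1763·38.1431] = 6.3340
Node ud (S = 85.96): V_ud = e^(−0.06)·[0.8237·38.1431 + 0.1763·81.1244] = 43.0592
Node dd (S = 48.59): V_dd = e^(−0.06)·[0.8237·81.1244 + 0.1763·105.4181] = 80.4342
Node u (S = 132.2): V_u = e^(−0.06)·[0.8237·6.3340 + 0.1763·43.0592] = 12.0637
Node d (S = 74.75): V_d = e^(−0.06)·[0.8237·43.0592 + 0.1763·80.4342] = 46.7581
Node 0 (S = 115): V_0 = e^(−0.06)·[0.8237·12.0637 + 0.1763·46.7581] = 17.1224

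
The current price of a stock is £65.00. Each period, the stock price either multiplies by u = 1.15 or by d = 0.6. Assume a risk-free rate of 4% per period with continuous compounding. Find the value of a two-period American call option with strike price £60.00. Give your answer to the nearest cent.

Risk-neutral probability p = (e^0.04 − 0.6)/(1.15 − 0.6) = 0.4408/0.5500 = 0.8015
Terminal stock prices: S_uu = 85.96, S_ud = 44.85, S_dd = 23.4
Terminal payoffs (S − K): max(25.96, 0) = 25.96, max(-15.15, 0) = 0, max(-36.6, 0) = 0
Node u (S = 74.75): continuation = e^(−0.04)·[0.8015·25.9625 + 0.1985·0.0000] = 19.9924; exercise value = 14.7500 ≤ continuation, so V_u = 19.9924
Node d (S = 39): continuation = e^(−0.04)·[0.8015·0.0000 + 0.1985·0.0000] = 0.0000; exercise value = 0.0000 ≤ continuation, so V_d = 0.0000
Node 0 (S = 65): continuation = e^(−0.04)·[0.8015·19.9924 + 0.1985·0.0000] = 15.3951; exercise value = 5.0000 ≤ continuation, so V_0 = 15.3951

£15.40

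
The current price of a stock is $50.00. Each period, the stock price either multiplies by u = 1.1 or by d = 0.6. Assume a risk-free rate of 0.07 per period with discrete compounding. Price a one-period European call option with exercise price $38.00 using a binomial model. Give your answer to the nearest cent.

$14.93

Risk-neutral probability p = (1 + 0.07 − 0.6)/(1.1 − 0.6) = 0.4700/0.5000 = 0.9400
Terminal stock prices: S_u = 55, S_d = 30
Terminal payoffs (S − K): max(17, 0) = 17, max(-8, 0) = 0
Node 0 (S = 50): V_0 = 1/1.07·[0.9400·17.0000 + 0.0600·0.0000] = 14.9346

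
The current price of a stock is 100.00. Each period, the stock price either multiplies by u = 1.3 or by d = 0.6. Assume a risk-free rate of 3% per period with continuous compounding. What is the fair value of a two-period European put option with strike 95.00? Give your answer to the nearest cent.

Risk-neutral probability p = (e^0.03 − 0.6)/(1.3 − 0.6) = 0.4305/0.7000 = 0.6149
Terminal stock prices: S_uu = 169, S_ud = 78, S_dd = 36
Terminal payoffs (K − S): max(-74, 0) = 0, max(17, 0) = 17, max(59, 0) = 59
Node u (S = 130): V_u = e^(−0.03)·[0.6149·0.0000 + 0.3851·17.0000] = 6.3526
Node d (S = 60): V_d = e^(−0.03)·[0.6149·17.0000 + 0.3851·59.0000] = 32.1923
Node 0 (S = 100): V_0 = e^(−0.03)·[0.6149·6.3526 + 0.3851·32.1923] = 15.8208

15.82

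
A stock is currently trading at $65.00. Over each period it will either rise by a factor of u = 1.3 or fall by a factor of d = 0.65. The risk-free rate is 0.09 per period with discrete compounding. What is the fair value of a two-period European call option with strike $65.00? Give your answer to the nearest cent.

$17.30

Risk-neutral probability p = (1 + 0.09 − 0.65)/(1.3 − 0.65) = 0.4400/0.6500 = 0.6769
Terminal stock prices: S_uu = 109.9, S_ud = 54.93, S_dd = 27.46
Terminal payoffs (S − K): max(44.85, 0) = 44.85, max(-10.07, 0) = 0, max(-37.54, 0) = 0
Node u (S = 84.5): V_u = 1/1.09·[0.6769·44.8500 + 0.3231·0.0000] = 27.8532
Node d (S = 42.25): V_d = 1/1.09·[0.6769·0.0000 + 0.3231·0.0000] = 0.0000
Node 0 (S = 65): V_0 = 1/1.09·[0.6769·27.8532 + 0.3231·0.0000] = 17.2977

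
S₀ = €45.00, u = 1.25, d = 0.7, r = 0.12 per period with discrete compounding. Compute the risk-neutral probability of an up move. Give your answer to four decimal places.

p = 0.7636

Risk-neutral probability p = (1 + 0.12 − 0.7)/(1.25 − 0.7) = 0.4200/0.5500 = 0.7636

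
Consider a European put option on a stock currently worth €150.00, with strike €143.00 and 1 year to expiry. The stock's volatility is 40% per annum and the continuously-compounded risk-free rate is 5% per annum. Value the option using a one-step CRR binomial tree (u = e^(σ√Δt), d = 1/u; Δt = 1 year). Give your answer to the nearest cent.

CRR parameters: u = e^(σ√Δt) = e^(0.4·√1) = 1.4918, d = 1/u = 0.6703
Per-period rate: rΔt = 0.05·1 = 0.05, so R = e^0.05 = 1.0513
Risk-neutral probability p = (e^0.05 − 0.6703)/(1.4918 − 0.6703) = 0.3810/0.8215 = 0.4637
Terminal stock prices: S_u = 223.8, S_d = 100.5
Terminal payoffs (K − S): max(-80.77, 0) = 0, max(42.45, 0) = 42.45
Node 0 (S = 150): V_0 = e^(−0.05)·[0.4637·0.0000 + 0.5363·42.4520] = 21.6557

€21.66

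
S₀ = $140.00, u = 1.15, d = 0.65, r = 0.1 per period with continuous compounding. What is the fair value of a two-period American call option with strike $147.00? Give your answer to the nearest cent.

Risk-neutral probability p = (e^0.1 − 0.65)/(1.15 − 0.65) = 0.4552/0.5000 = 0.9103
Terminal stock prices: S_uu = 185.1, S_ud = 104.7, S_dd = 59.15
Terminal payoffs (S − K): max(38.15, 0) = 38.15, max(-42.35, 0) = 0, max(-87.85, 0) = 0
Node u (S = 161): continuation = e^(−0.1)·[0.9103·38.1500 + 0.0897·0.0000] = 31.4246; exercise value = 14.0000 ≤ continuation, so V_u = 31.4246
Node d (S = 91): continuation = e^(−0.1)·[0.9103·0.0000 + 0.0897·0.0000] = 0.0000; exercise value = 0.0000 ≤ continuation, so V_d = 0.0000
Node 0 (S = 140): continuation = e^(−0.1)·[0.9103·31.4246 + 0.0897·0.0000] = 25.8848; exercise value = 0.0000 ≤ continuation, so V_0 = 25.8848

$25.88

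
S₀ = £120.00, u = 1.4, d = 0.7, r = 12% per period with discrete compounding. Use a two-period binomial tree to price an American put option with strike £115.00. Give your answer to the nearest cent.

Risk-neutral probability p = (1 + 0.12 − 0.7)/(1.4 − 0.7) = 0.4200/0.7000 = 0.6000
Terminal stock prices: S_uu = 235.2, S_ud = 117.6, S_dd = 58.8
Terminal payoffs (K − S): max(-120.2, 0) = 0, max(-2.6, 0) = 0, max(56.2, 0) = 56.2
Node u (S = 168): continuation = 1/1.12·[0.6000·0.0000 + 0.4000·0.0000] = 0.0000; exercise value = 0.0000 ≤ continuation, so V_u = 0.0000
Node d (S = 84): continuation = 1/1.12·[0.6000·0.0000 + 0.4000·56.2000] = 20.0714; exercise value = 31.0000 > continuation, so V_d = 31.0000 (exercise)
Node 0 (S = 120): continuation = 1/1.12·[0.6000·0.0000 + 0.4000·31.0000] = 11.0714; exercise value = 0.0000 ≤ continuation, so V_0 = 11.0714

£11.07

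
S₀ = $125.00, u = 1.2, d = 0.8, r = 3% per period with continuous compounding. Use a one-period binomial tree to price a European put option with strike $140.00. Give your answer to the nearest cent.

Risk-neutral probability p = (e^0.03 − 0.8)/(1.2 − 0.8) = 0.2305/0.4000 = 0.5761
Terminal stock prices: S_u = 150, S_d = 100
Terminal payoffs (K − S): max(-10, 0) = 0, max(40, 0) = 40
Node 0 (S = 125): V_0 = e^(−0.03)·[0.5761·0.0000 + 0.4239·40.0000] = 16.4535

$16.45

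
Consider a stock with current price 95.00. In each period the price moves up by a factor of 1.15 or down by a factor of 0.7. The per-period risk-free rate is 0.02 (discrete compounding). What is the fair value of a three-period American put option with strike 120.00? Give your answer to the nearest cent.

Risk-neutral probability p = (1 + 0.02 − 0.7)/(1.15 − 0.7) = 0.3200/0.4500 = 0.7111
Terminal stock prices: S_uuu = 144.5, S_uud = 87.95, S_udd = 53.53, S_ddd = 32.58
Terminal payoffs (K − S): max(-24.48, 0) = 0, max(32.05, 0) = 32.05, max(66.47, 0) = 66.47, max(87.42, 0) = 87.42
Node uu (S = 125.6): continuation = 1/1.02·[0.7111·0.0000 + 0.2889·32.0538] = 9.0784; exercise value = 0.0000 ≤ continuation, so V_uu = 9.0784
Node ud (S = 76.47): continuation = 1/1.02·[0.7111·32.0538 + 0.2889·66.4675] = 41.1721; exercise value = 43.5250 > continuation, so V_ud = 43.5250 (exercise)
Node dd (S = 46.55): continuation = 1/1.02·[0.7111·66.4675 + 0.2889·87.4150] = 71.0971; exercise value = 73.4500 > continuation, so V_dd = 73.4500 (exercise)
Node u (S = 109.2): continuation = 1/1.02·[0.7111·9.0784 + 0.2889·43.5250] = 18.6565; exercise value = 10.7500 ≤ continuation, so V_u = 18.6565
Node d (S = 66.5): continuation = 1/1.02·[0.7111·43.5250 + 0.2889·73.4500] = 51.1471; exercise value = 53.5000 > continuation, so V_d = 53.5000 (exercise)
Node 0 (S = 95): continuation = 1/1.02·[0.7111·18.6565 + 0.2889·53.5000] = 28.1592; exercise value = 25.0000 ≤ continuation, so V_0 = 28.1592

28.16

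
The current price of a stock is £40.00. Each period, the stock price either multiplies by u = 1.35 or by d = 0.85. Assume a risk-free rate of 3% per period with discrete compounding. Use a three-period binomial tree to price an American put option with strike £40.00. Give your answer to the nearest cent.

Risk-neutral probability p = (1 + 0.03 − 0.85)/(1.35 − 0.85) = 0.1800/0.5000 = 0.3600
Terminal stock prices: S_uuu = 98.42, S_uud = 61.97, S_udd = 39.01, S_ddd = 24.56
Terminal payoffs (K − S): max(-58.42, 0) = 0, max(-21.97, 0) = 0, max(0.985, 0) = 0.985, max(15.44, 0) = 15.44
Node uu (S = 72.9): continuation = 1/1.03·[0.3600·0.0000 + 0.6400·0.0000] = 0.0000; exercise value = 0.0000 ≤ continuation, so V_uu = 0.0000
Node ud (S = 45.9): continuation = 1/1.03·[0.3600·0.0000 + 0.6400·0.9850] = 0.6120; exercise value = 0.0000 ≤ continuation, so V_ud = 0.6120
Node dd (S = 28.9): continuation = 1/1.03·[0.3600·0.9850 + 0.6400·15.4350] = 9.9350; exercise value = 11.1000 > continuation, so V_dd = 11.1000 (exercise)
Node u (S = 54): continuation = 1/1.03·[0.3600·0.0000 + 0.6400·0.6120] = 0.3803; exercise value = 0.0000 ≤ continuation, so V_u = 0.3803
Node d (S = 34): continuation = 1/1.03·[0.3600·0.6120 + 0.6400·11.1000] = 7.1110; exercise value = 6.0000 ≤ continuation, so V_d = 7.1110
Node 0 (S = 40): continuation = 1/1.03·[0.3600·0.3803 + 0.6400·7.1110] = 4.5514; exercise value = 0.0000 ≤ continuation, so V_0 = 4.5514

£4.55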